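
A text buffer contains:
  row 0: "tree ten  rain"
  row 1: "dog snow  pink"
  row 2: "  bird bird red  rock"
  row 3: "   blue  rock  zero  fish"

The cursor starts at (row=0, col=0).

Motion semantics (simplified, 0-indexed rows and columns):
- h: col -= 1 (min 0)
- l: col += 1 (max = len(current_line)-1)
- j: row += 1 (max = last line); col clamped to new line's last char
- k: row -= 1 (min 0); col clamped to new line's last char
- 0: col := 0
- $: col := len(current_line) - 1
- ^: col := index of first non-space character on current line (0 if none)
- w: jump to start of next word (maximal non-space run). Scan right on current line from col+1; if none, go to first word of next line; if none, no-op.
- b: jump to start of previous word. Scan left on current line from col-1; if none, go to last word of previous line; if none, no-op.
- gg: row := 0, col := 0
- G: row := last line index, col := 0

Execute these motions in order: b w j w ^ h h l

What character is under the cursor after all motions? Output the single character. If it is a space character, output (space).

After 1 (b): row=0 col=0 char='t'
After 2 (w): row=0 col=5 char='t'
After 3 (j): row=1 col=5 char='n'
After 4 (w): row=1 col=10 char='p'
After 5 (^): row=1 col=0 char='d'
After 6 (h): row=1 col=0 char='d'
After 7 (h): row=1 col=0 char='d'
After 8 (l): row=1 col=1 char='o'

Answer: o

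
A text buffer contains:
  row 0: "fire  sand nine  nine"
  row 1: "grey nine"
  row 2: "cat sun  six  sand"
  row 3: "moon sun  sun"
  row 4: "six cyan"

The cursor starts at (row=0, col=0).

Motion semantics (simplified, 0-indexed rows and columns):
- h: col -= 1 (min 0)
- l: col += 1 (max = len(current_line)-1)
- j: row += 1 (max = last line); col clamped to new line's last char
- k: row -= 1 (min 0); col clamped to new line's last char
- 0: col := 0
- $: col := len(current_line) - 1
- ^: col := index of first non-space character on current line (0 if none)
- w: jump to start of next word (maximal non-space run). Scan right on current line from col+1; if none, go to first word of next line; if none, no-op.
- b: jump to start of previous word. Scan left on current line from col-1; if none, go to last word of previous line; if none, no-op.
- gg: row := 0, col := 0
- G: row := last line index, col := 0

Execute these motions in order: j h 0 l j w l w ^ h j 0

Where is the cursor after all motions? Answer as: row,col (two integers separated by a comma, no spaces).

Answer: 3,0

Derivation:
After 1 (j): row=1 col=0 char='g'
After 2 (h): row=1 col=0 char='g'
After 3 (0): row=1 col=0 char='g'
After 4 (l): row=1 col=1 char='r'
After 5 (j): row=2 col=1 char='a'
After 6 (w): row=2 col=4 char='s'
After 7 (l): row=2 col=5 char='u'
After 8 (w): row=2 col=9 char='s'
After 9 (^): row=2 col=0 char='c'
After 10 (h): row=2 col=0 char='c'
After 11 (j): row=3 col=0 char='m'
After 12 (0): row=3 col=0 char='m'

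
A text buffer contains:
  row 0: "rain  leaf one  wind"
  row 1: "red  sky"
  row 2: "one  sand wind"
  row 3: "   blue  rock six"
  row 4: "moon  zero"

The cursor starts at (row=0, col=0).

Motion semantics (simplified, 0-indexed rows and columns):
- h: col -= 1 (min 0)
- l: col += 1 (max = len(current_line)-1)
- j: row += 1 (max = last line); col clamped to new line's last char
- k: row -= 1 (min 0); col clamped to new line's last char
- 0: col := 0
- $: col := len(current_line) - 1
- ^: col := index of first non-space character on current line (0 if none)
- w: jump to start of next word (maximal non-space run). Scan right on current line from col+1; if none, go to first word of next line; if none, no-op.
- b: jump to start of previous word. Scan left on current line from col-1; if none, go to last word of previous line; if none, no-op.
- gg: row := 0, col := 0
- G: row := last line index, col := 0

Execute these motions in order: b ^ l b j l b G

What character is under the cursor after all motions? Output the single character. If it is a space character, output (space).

Answer: m

Derivation:
After 1 (b): row=0 col=0 char='r'
After 2 (^): row=0 col=0 char='r'
After 3 (l): row=0 col=1 char='a'
After 4 (b): row=0 col=0 char='r'
After 5 (j): row=1 col=0 char='r'
After 6 (l): row=1 col=1 char='e'
After 7 (b): row=1 col=0 char='r'
After 8 (G): row=4 col=0 char='m'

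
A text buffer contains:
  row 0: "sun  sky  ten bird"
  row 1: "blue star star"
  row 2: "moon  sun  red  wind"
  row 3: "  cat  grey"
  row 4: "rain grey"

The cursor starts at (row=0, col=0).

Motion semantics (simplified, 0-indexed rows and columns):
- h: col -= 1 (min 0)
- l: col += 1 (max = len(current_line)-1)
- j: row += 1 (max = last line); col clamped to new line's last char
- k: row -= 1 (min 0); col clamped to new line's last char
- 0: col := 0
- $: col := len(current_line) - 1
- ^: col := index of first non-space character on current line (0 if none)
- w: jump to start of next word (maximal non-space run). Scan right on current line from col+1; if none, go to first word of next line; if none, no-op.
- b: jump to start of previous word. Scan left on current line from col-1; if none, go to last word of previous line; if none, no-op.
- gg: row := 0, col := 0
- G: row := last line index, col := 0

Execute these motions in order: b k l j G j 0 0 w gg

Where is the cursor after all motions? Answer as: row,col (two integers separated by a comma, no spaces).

Answer: 0,0

Derivation:
After 1 (b): row=0 col=0 char='s'
After 2 (k): row=0 col=0 char='s'
After 3 (l): row=0 col=1 char='u'
After 4 (j): row=1 col=1 char='l'
After 5 (G): row=4 col=0 char='r'
After 6 (j): row=4 col=0 char='r'
After 7 (0): row=4 col=0 char='r'
After 8 (0): row=4 col=0 char='r'
After 9 (w): row=4 col=5 char='g'
After 10 (gg): row=0 col=0 char='s'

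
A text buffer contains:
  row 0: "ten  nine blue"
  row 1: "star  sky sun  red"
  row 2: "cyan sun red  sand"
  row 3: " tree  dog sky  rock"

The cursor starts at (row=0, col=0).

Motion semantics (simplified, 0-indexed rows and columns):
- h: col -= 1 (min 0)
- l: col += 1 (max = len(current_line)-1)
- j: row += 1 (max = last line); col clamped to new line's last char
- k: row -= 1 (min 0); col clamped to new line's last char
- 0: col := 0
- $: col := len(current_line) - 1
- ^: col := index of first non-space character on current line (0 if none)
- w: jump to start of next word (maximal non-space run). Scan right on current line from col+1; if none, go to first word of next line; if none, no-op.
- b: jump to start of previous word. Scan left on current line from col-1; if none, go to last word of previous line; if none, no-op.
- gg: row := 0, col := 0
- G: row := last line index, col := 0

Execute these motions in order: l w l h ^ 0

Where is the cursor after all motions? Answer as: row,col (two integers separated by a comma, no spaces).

After 1 (l): row=0 col=1 char='e'
After 2 (w): row=0 col=5 char='n'
After 3 (l): row=0 col=6 char='i'
After 4 (h): row=0 col=5 char='n'
After 5 (^): row=0 col=0 char='t'
After 6 (0): row=0 col=0 char='t'

Answer: 0,0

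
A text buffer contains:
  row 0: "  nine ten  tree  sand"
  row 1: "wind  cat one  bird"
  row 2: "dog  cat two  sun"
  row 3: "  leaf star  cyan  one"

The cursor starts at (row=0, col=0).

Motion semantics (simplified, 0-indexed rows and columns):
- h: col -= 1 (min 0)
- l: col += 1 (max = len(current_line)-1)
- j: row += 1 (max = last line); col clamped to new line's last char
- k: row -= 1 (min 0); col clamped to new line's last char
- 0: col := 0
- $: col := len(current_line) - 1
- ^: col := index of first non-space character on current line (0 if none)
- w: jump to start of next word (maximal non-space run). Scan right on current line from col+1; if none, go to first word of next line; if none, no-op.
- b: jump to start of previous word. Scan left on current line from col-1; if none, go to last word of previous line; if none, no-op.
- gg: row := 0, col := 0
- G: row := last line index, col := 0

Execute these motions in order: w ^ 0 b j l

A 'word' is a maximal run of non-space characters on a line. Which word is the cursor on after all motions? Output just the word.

After 1 (w): row=0 col=2 char='n'
After 2 (^): row=0 col=2 char='n'
After 3 (0): row=0 col=0 char='_'
After 4 (b): row=0 col=0 char='_'
After 5 (j): row=1 col=0 char='w'
After 6 (l): row=1 col=1 char='i'

Answer: wind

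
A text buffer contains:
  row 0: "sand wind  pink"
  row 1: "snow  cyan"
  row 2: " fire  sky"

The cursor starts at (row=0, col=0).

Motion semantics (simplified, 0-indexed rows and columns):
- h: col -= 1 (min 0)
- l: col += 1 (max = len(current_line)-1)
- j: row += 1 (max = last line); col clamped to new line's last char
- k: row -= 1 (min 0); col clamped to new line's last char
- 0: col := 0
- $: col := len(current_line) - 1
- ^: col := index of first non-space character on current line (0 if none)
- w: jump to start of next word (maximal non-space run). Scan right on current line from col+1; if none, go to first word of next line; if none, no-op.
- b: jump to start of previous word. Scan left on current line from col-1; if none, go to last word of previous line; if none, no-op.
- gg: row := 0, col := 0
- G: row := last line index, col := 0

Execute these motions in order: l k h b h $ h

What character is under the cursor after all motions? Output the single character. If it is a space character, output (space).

After 1 (l): row=0 col=1 char='a'
After 2 (k): row=0 col=1 char='a'
After 3 (h): row=0 col=0 char='s'
After 4 (b): row=0 col=0 char='s'
After 5 (h): row=0 col=0 char='s'
After 6 ($): row=0 col=14 char='k'
After 7 (h): row=0 col=13 char='n'

Answer: n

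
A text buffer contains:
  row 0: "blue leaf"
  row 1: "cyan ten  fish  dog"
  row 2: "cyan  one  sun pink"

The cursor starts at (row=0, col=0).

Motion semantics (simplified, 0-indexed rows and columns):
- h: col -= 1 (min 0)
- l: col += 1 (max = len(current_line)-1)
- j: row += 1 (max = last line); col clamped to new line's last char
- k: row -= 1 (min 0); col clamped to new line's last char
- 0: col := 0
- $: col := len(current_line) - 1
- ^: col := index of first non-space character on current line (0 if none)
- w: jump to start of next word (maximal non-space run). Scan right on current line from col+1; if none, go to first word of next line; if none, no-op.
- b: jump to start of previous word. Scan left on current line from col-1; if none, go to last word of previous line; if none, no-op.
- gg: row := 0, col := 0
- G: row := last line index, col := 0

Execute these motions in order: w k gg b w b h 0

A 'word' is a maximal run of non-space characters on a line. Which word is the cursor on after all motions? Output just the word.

After 1 (w): row=0 col=5 char='l'
After 2 (k): row=0 col=5 char='l'
After 3 (gg): row=0 col=0 char='b'
After 4 (b): row=0 col=0 char='b'
After 5 (w): row=0 col=5 char='l'
After 6 (b): row=0 col=0 char='b'
After 7 (h): row=0 col=0 char='b'
After 8 (0): row=0 col=0 char='b'

Answer: blue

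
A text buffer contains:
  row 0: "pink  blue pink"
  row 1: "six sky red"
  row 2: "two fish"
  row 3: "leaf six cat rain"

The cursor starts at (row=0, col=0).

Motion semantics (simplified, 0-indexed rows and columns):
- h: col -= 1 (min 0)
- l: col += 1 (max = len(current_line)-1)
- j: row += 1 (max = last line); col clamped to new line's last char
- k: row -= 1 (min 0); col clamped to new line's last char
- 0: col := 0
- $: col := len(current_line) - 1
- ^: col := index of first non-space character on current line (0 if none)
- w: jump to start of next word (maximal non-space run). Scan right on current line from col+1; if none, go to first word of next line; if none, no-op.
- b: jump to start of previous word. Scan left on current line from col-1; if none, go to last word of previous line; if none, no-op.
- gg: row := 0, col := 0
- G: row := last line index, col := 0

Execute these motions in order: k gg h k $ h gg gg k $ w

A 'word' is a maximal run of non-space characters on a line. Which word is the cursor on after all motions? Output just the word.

After 1 (k): row=0 col=0 char='p'
After 2 (gg): row=0 col=0 char='p'
After 3 (h): row=0 col=0 char='p'
After 4 (k): row=0 col=0 char='p'
After 5 ($): row=0 col=14 char='k'
After 6 (h): row=0 col=13 char='n'
After 7 (gg): row=0 col=0 char='p'
After 8 (gg): row=0 col=0 char='p'
After 9 (k): row=0 col=0 char='p'
After 10 ($): row=0 col=14 char='k'
After 11 (w): row=1 col=0 char='s'

Answer: six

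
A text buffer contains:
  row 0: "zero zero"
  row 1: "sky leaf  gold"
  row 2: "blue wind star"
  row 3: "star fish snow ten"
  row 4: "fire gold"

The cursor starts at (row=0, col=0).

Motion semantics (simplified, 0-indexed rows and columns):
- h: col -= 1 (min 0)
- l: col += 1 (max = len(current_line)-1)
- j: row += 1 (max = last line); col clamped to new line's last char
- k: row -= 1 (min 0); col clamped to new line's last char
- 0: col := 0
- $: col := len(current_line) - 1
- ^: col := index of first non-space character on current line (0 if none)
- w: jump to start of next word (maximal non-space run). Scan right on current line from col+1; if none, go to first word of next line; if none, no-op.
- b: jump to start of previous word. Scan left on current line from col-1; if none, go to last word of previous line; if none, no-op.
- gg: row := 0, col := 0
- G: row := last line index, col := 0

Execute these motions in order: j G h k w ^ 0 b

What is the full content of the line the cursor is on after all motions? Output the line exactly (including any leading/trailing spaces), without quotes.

After 1 (j): row=1 col=0 char='s'
After 2 (G): row=4 col=0 char='f'
After 3 (h): row=4 col=0 char='f'
After 4 (k): row=3 col=0 char='s'
After 5 (w): row=3 col=5 char='f'
After 6 (^): row=3 col=0 char='s'
After 7 (0): row=3 col=0 char='s'
After 8 (b): row=2 col=10 char='s'

Answer: blue wind star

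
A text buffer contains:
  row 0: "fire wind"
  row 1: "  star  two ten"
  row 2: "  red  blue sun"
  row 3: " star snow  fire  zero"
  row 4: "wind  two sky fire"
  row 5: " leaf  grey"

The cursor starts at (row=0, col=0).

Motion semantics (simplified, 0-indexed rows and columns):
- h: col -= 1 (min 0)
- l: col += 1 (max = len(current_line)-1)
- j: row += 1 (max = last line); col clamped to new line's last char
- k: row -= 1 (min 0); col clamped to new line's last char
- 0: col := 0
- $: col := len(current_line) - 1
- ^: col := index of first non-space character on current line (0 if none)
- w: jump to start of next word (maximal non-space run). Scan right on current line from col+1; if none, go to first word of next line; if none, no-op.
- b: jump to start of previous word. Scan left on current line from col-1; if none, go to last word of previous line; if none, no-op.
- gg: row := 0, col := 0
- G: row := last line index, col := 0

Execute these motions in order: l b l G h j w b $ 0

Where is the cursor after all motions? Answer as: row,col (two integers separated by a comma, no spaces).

After 1 (l): row=0 col=1 char='i'
After 2 (b): row=0 col=0 char='f'
After 3 (l): row=0 col=1 char='i'
After 4 (G): row=5 col=0 char='_'
After 5 (h): row=5 col=0 char='_'
After 6 (j): row=5 col=0 char='_'
After 7 (w): row=5 col=1 char='l'
After 8 (b): row=4 col=14 char='f'
After 9 ($): row=4 col=17 char='e'
After 10 (0): row=4 col=0 char='w'

Answer: 4,0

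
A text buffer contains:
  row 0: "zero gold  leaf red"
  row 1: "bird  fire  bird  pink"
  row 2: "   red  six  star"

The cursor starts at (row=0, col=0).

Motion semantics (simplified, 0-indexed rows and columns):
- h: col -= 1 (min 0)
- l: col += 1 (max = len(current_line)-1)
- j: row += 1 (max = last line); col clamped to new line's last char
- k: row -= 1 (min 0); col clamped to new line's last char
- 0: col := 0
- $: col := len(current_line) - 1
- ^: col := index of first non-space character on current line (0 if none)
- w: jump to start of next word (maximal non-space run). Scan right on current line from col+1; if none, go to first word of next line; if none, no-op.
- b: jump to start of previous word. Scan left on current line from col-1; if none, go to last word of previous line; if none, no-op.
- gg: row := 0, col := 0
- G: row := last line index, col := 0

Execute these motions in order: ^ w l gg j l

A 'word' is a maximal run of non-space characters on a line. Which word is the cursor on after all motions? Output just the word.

After 1 (^): row=0 col=0 char='z'
After 2 (w): row=0 col=5 char='g'
After 3 (l): row=0 col=6 char='o'
After 4 (gg): row=0 col=0 char='z'
After 5 (j): row=1 col=0 char='b'
After 6 (l): row=1 col=1 char='i'

Answer: bird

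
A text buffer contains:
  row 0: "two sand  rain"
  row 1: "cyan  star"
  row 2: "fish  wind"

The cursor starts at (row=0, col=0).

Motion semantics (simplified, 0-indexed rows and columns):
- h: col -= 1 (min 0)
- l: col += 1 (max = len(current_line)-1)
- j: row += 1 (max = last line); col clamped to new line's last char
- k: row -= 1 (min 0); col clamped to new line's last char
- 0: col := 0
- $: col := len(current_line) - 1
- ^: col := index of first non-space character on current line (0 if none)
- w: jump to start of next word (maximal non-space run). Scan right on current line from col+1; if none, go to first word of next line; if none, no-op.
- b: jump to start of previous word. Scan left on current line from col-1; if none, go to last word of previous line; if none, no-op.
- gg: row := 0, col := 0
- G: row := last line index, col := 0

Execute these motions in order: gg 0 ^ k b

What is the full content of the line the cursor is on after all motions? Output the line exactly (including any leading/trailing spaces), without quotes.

Answer: two sand  rain

Derivation:
After 1 (gg): row=0 col=0 char='t'
After 2 (0): row=0 col=0 char='t'
After 3 (^): row=0 col=0 char='t'
After 4 (k): row=0 col=0 char='t'
After 5 (b): row=0 col=0 char='t'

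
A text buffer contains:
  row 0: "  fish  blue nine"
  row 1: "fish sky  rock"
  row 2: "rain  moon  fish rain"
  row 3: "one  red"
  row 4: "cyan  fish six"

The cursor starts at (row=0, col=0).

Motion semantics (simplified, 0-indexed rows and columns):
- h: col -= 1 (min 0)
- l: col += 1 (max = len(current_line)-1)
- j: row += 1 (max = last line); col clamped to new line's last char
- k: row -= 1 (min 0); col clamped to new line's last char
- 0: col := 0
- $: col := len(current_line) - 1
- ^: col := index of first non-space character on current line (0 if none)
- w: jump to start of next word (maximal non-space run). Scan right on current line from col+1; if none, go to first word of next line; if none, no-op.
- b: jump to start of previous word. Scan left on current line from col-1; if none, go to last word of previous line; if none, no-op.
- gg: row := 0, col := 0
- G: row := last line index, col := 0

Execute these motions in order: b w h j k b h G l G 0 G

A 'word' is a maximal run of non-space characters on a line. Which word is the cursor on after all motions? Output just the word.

After 1 (b): row=0 col=0 char='_'
After 2 (w): row=0 col=2 char='f'
After 3 (h): row=0 col=1 char='_'
After 4 (j): row=1 col=1 char='i'
After 5 (k): row=0 col=1 char='_'
After 6 (b): row=0 col=1 char='_'
After 7 (h): row=0 col=0 char='_'
After 8 (G): row=4 col=0 char='c'
After 9 (l): row=4 col=1 char='y'
After 10 (G): row=4 col=0 char='c'
After 11 (0): row=4 col=0 char='c'
After 12 (G): row=4 col=0 char='c'

Answer: cyan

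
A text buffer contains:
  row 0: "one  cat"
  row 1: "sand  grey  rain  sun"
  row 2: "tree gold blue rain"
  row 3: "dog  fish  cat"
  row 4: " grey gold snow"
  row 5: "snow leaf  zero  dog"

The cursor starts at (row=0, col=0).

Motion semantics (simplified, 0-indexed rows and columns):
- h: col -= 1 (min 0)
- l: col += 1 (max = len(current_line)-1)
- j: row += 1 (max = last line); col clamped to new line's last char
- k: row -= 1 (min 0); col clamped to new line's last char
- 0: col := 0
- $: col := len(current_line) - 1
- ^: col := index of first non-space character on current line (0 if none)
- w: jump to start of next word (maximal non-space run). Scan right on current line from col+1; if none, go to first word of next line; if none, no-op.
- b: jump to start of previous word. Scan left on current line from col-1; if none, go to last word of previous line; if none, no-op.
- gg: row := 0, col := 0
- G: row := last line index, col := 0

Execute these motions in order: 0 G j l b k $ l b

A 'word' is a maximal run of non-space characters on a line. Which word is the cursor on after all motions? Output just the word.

After 1 (0): row=0 col=0 char='o'
After 2 (G): row=5 col=0 char='s'
After 3 (j): row=5 col=0 char='s'
After 4 (l): row=5 col=1 char='n'
After 5 (b): row=5 col=0 char='s'
After 6 (k): row=4 col=0 char='_'
After 7 ($): row=4 col=14 char='w'
After 8 (l): row=4 col=14 char='w'
After 9 (b): row=4 col=11 char='s'

Answer: snow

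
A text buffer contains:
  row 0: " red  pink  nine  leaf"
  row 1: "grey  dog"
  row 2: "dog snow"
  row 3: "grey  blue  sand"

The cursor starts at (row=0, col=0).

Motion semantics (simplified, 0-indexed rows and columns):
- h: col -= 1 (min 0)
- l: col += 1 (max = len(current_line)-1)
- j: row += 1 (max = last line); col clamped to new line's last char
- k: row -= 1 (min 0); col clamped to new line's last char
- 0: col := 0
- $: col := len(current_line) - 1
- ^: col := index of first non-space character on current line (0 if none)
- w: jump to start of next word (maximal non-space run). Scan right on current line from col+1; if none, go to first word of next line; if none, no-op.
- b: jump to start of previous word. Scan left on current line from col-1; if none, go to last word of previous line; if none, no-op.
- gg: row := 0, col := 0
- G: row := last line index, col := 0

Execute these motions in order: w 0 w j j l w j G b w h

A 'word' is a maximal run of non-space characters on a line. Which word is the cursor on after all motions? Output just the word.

Answer: grey

Derivation:
After 1 (w): row=0 col=1 char='r'
After 2 (0): row=0 col=0 char='_'
After 3 (w): row=0 col=1 char='r'
After 4 (j): row=1 col=1 char='r'
After 5 (j): row=2 col=1 char='o'
After 6 (l): row=2 col=2 char='g'
After 7 (w): row=2 col=4 char='s'
After 8 (j): row=3 col=4 char='_'
After 9 (G): row=3 col=0 char='g'
After 10 (b): row=2 col=4 char='s'
After 11 (w): row=3 col=0 char='g'
After 12 (h): row=3 col=0 char='g'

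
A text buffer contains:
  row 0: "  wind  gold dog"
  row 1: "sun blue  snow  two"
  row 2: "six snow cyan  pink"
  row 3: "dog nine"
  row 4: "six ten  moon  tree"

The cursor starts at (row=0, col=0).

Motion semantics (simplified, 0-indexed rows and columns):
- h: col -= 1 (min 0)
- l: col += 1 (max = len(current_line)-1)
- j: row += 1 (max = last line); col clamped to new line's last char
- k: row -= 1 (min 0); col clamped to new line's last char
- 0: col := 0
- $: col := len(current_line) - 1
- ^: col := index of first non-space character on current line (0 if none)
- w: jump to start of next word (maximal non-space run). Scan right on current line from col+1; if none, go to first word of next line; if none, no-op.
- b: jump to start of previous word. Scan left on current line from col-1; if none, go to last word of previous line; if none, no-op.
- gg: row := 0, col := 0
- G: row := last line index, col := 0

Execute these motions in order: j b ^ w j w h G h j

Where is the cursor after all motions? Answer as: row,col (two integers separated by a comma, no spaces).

After 1 (j): row=1 col=0 char='s'
After 2 (b): row=0 col=13 char='d'
After 3 (^): row=0 col=2 char='w'
After 4 (w): row=0 col=8 char='g'
After 5 (j): row=1 col=8 char='_'
After 6 (w): row=1 col=10 char='s'
After 7 (h): row=1 col=9 char='_'
After 8 (G): row=4 col=0 char='s'
After 9 (h): row=4 col=0 char='s'
After 10 (j): row=4 col=0 char='s'

Answer: 4,0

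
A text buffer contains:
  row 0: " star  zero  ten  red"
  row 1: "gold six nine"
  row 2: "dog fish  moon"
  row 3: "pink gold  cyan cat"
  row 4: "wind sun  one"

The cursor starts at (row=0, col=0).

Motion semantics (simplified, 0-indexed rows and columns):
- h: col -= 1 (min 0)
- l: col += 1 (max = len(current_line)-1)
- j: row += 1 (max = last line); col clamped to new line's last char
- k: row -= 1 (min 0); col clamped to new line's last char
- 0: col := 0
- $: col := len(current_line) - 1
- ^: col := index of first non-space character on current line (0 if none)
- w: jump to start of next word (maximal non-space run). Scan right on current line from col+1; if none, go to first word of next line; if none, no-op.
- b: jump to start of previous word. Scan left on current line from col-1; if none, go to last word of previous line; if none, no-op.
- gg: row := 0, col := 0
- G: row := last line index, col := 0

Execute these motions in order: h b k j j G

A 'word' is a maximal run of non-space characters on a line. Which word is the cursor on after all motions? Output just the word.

Answer: wind

Derivation:
After 1 (h): row=0 col=0 char='_'
After 2 (b): row=0 col=0 char='_'
After 3 (k): row=0 col=0 char='_'
After 4 (j): row=1 col=0 char='g'
After 5 (j): row=2 col=0 char='d'
After 6 (G): row=4 col=0 char='w'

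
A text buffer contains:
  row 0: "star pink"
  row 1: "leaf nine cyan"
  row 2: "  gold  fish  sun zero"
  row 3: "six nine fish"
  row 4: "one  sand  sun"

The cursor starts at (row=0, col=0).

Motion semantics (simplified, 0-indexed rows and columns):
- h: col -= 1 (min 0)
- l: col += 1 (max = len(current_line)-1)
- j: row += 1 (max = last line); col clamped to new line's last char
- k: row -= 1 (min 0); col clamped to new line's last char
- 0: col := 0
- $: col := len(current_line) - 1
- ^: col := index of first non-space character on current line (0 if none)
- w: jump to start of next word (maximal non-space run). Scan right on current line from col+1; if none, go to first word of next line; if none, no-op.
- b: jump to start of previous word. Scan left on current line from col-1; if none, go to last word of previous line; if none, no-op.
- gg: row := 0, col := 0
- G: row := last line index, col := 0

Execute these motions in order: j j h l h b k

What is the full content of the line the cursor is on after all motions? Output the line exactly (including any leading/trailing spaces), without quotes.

After 1 (j): row=1 col=0 char='l'
After 2 (j): row=2 col=0 char='_'
After 3 (h): row=2 col=0 char='_'
After 4 (l): row=2 col=1 char='_'
After 5 (h): row=2 col=0 char='_'
After 6 (b): row=1 col=10 char='c'
After 7 (k): row=0 col=8 char='k'

Answer: star pink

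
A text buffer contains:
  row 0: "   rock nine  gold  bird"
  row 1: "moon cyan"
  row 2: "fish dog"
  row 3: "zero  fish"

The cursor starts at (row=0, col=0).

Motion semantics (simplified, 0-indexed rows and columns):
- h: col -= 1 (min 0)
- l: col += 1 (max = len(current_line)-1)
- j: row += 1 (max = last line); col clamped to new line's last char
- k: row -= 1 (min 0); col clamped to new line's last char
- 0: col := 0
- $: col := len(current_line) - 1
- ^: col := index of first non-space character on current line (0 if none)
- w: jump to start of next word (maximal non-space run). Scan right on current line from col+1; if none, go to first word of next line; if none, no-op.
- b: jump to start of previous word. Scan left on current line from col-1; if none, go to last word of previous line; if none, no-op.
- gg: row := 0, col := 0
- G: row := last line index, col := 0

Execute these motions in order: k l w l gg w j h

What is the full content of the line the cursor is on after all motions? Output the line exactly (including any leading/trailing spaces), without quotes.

After 1 (k): row=0 col=0 char='_'
After 2 (l): row=0 col=1 char='_'
After 3 (w): row=0 col=3 char='r'
After 4 (l): row=0 col=4 char='o'
After 5 (gg): row=0 col=0 char='_'
After 6 (w): row=0 col=3 char='r'
After 7 (j): row=1 col=3 char='n'
After 8 (h): row=1 col=2 char='o'

Answer: moon cyan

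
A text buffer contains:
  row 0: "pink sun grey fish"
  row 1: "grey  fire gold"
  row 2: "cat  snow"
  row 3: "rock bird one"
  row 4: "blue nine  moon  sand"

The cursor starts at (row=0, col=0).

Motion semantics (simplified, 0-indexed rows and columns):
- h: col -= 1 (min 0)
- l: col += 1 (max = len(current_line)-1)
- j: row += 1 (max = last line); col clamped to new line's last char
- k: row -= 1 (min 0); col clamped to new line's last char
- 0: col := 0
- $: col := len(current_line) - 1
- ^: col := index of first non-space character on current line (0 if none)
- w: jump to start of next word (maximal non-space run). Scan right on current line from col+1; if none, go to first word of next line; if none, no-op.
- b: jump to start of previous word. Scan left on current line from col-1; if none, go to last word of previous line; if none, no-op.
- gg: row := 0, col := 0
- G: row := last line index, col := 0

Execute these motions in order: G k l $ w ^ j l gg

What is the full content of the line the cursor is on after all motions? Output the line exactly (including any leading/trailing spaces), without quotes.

After 1 (G): row=4 col=0 char='b'
After 2 (k): row=3 col=0 char='r'
After 3 (l): row=3 col=1 char='o'
After 4 ($): row=3 col=12 char='e'
After 5 (w): row=4 col=0 char='b'
After 6 (^): row=4 col=0 char='b'
After 7 (j): row=4 col=0 char='b'
After 8 (l): row=4 col=1 char='l'
After 9 (gg): row=0 col=0 char='p'

Answer: pink sun grey fish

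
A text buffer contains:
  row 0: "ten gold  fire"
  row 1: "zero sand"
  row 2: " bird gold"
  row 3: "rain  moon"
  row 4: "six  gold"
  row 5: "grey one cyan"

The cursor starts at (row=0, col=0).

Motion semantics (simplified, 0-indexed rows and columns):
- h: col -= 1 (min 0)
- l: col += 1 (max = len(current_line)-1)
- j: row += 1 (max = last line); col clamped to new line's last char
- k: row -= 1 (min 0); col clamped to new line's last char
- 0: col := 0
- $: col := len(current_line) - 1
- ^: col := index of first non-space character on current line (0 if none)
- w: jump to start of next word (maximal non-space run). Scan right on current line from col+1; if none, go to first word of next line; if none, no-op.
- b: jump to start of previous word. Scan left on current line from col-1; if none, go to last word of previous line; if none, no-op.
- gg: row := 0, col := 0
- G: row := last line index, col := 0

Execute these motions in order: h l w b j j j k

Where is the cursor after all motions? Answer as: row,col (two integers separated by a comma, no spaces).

After 1 (h): row=0 col=0 char='t'
After 2 (l): row=0 col=1 char='e'
After 3 (w): row=0 col=4 char='g'
After 4 (b): row=0 col=0 char='t'
After 5 (j): row=1 col=0 char='z'
After 6 (j): row=2 col=0 char='_'
After 7 (j): row=3 col=0 char='r'
After 8 (k): row=2 col=0 char='_'

Answer: 2,0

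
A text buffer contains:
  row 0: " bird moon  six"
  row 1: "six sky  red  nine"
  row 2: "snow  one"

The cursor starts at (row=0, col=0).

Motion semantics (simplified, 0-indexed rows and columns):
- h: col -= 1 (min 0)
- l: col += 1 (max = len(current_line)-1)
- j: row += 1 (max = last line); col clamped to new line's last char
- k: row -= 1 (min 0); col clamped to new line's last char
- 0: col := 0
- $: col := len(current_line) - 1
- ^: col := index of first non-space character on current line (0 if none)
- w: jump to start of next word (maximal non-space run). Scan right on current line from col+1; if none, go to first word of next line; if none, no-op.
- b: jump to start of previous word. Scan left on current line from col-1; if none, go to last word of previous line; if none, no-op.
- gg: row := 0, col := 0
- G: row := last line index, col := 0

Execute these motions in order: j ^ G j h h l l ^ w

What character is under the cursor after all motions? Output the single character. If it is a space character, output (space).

Answer: o

Derivation:
After 1 (j): row=1 col=0 char='s'
After 2 (^): row=1 col=0 char='s'
After 3 (G): row=2 col=0 char='s'
After 4 (j): row=2 col=0 char='s'
After 5 (h): row=2 col=0 char='s'
After 6 (h): row=2 col=0 char='s'
After 7 (l): row=2 col=1 char='n'
After 8 (l): row=2 col=2 char='o'
After 9 (^): row=2 col=0 char='s'
After 10 (w): row=2 col=6 char='o'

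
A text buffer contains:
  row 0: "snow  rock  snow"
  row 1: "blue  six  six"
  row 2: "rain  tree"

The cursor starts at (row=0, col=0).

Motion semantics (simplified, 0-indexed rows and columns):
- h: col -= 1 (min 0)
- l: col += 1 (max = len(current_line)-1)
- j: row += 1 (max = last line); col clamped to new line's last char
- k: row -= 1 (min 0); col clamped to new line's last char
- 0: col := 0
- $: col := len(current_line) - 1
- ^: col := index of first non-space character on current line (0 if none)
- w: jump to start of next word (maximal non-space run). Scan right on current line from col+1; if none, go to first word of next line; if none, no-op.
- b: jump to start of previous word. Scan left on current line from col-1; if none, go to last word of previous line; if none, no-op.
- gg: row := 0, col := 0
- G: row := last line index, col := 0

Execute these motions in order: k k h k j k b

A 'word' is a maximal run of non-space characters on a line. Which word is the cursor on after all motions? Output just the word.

After 1 (k): row=0 col=0 char='s'
After 2 (k): row=0 col=0 char='s'
After 3 (h): row=0 col=0 char='s'
After 4 (k): row=0 col=0 char='s'
After 5 (j): row=1 col=0 char='b'
After 6 (k): row=0 col=0 char='s'
After 7 (b): row=0 col=0 char='s'

Answer: snow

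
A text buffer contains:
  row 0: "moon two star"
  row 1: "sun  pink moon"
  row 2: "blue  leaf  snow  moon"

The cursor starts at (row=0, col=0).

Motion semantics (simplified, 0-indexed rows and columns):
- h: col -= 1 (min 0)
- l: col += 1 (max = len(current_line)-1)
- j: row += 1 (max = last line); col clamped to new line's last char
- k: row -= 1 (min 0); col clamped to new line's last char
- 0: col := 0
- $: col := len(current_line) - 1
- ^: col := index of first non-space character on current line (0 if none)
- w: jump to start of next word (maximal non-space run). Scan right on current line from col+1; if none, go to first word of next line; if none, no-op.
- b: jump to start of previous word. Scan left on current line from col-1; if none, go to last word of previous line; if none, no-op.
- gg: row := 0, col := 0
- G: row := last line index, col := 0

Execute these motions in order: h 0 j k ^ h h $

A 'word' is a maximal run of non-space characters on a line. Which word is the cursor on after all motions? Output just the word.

Answer: star

Derivation:
After 1 (h): row=0 col=0 char='m'
After 2 (0): row=0 col=0 char='m'
After 3 (j): row=1 col=0 char='s'
After 4 (k): row=0 col=0 char='m'
After 5 (^): row=0 col=0 char='m'
After 6 (h): row=0 col=0 char='m'
After 7 (h): row=0 col=0 char='m'
After 8 ($): row=0 col=12 char='r'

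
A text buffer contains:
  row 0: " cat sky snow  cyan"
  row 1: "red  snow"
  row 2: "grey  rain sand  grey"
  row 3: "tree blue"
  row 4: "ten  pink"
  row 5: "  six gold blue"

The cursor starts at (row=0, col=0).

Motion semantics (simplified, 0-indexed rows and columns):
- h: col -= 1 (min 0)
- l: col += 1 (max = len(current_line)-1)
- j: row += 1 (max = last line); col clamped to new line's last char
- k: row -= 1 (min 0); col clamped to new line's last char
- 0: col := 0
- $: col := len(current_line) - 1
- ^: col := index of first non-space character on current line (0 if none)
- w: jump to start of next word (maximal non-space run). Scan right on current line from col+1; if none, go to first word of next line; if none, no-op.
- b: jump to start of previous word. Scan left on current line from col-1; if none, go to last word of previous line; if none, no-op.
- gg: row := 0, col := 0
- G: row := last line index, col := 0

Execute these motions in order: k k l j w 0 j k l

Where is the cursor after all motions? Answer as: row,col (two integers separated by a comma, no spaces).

Answer: 1,1

Derivation:
After 1 (k): row=0 col=0 char='_'
After 2 (k): row=0 col=0 char='_'
After 3 (l): row=0 col=1 char='c'
After 4 (j): row=1 col=1 char='e'
After 5 (w): row=1 col=5 char='s'
After 6 (0): row=1 col=0 char='r'
After 7 (j): row=2 col=0 char='g'
After 8 (k): row=1 col=0 char='r'
After 9 (l): row=1 col=1 char='e'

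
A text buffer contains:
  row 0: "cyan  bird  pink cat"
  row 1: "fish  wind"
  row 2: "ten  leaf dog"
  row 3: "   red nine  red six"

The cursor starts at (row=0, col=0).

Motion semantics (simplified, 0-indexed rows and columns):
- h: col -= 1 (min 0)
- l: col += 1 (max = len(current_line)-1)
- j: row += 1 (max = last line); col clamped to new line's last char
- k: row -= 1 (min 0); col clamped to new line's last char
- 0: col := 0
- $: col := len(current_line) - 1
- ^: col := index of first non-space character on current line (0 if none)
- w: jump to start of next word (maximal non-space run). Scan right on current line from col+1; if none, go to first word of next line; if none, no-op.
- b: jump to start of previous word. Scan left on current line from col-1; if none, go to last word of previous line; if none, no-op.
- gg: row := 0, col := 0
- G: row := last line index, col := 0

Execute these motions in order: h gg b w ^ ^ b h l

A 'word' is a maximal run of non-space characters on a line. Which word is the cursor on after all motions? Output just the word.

After 1 (h): row=0 col=0 char='c'
After 2 (gg): row=0 col=0 char='c'
After 3 (b): row=0 col=0 char='c'
After 4 (w): row=0 col=6 char='b'
After 5 (^): row=0 col=0 char='c'
After 6 (^): row=0 col=0 char='c'
After 7 (b): row=0 col=0 char='c'
After 8 (h): row=0 col=0 char='c'
After 9 (l): row=0 col=1 char='y'

Answer: cyan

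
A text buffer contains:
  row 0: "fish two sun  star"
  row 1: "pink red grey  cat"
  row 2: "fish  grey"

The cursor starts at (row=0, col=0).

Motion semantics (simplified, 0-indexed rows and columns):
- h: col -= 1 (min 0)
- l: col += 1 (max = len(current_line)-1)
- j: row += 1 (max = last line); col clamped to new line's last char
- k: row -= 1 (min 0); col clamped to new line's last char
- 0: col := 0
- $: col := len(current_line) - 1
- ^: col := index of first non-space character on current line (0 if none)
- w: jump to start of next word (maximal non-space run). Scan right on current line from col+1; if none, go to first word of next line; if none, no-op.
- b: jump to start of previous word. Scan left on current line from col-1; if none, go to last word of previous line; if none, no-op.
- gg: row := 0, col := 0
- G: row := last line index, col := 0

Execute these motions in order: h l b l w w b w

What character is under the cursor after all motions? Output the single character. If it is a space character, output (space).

After 1 (h): row=0 col=0 char='f'
After 2 (l): row=0 col=1 char='i'
After 3 (b): row=0 col=0 char='f'
After 4 (l): row=0 col=1 char='i'
After 5 (w): row=0 col=5 char='t'
After 6 (w): row=0 col=9 char='s'
After 7 (b): row=0 col=5 char='t'
After 8 (w): row=0 col=9 char='s'

Answer: s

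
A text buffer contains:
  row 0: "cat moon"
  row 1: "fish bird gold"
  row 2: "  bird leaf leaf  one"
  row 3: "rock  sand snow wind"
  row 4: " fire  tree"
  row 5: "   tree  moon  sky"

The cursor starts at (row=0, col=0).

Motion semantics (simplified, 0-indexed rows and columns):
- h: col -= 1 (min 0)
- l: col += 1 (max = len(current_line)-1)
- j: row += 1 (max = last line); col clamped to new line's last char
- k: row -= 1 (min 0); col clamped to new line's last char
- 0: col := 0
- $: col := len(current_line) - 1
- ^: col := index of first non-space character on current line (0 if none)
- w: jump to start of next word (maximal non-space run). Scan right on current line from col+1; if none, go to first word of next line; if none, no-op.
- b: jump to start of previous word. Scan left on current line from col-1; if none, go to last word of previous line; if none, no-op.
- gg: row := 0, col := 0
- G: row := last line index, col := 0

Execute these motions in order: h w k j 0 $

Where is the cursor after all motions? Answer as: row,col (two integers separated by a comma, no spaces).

After 1 (h): row=0 col=0 char='c'
After 2 (w): row=0 col=4 char='m'
After 3 (k): row=0 col=4 char='m'
After 4 (j): row=1 col=4 char='_'
After 5 (0): row=1 col=0 char='f'
After 6 ($): row=1 col=13 char='d'

Answer: 1,13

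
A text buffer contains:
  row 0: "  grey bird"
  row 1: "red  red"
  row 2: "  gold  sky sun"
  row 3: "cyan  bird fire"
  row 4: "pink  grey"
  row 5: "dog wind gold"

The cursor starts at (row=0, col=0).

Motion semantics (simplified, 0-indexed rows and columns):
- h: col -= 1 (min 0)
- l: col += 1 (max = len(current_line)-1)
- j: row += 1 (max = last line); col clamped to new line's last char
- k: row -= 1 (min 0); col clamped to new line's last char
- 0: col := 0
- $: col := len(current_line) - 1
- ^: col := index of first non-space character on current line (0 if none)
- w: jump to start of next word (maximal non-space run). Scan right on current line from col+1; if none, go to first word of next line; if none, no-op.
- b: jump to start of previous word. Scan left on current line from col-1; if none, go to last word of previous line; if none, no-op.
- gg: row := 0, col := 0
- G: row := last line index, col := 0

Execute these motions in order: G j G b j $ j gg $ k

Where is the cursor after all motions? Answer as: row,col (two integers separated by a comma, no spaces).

Answer: 0,10

Derivation:
After 1 (G): row=5 col=0 char='d'
After 2 (j): row=5 col=0 char='d'
After 3 (G): row=5 col=0 char='d'
After 4 (b): row=4 col=6 char='g'
After 5 (j): row=5 col=6 char='n'
After 6 ($): row=5 col=12 char='d'
After 7 (j): row=5 col=12 char='d'
After 8 (gg): row=0 col=0 char='_'
After 9 ($): row=0 col=10 char='d'
After 10 (k): row=0 col=10 char='d'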